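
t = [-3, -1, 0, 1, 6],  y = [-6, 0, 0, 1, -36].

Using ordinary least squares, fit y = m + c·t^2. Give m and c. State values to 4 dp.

m = 1.4648, c = -1.0282

Normal-equation sums: Σ1 = 5, Σt^2 = 47, Σt^2·t^2 = 1379.
Moment sums: Σy = -41, Σt^2·y = -1349.
Normal equations: [[5, 47]; [47, 1379]]·[m, c]ᵀ = [-41, -1349]ᵀ.
Determinant 5·1379 − 47² = 4686.
m = ((-41)·1379 − 47·(-1349))/4686 = 104/71; c = (5·(-1349) − 47·(-41))/4686 = -73/71.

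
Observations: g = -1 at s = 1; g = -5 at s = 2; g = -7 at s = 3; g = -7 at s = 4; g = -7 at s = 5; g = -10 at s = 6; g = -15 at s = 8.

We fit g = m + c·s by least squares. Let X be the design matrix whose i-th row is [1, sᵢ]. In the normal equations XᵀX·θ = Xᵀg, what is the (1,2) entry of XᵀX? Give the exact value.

Row 1 ↔ basis 1, column 2 ↔ basis s, so (XᵀX)_{1,2} = Σᵢ s = (1)·(1) + (1)·(2) + (1)·(3) + (1)·(4) + (1)·(5) + (1)·(6) + (1)·(8) = 29.

29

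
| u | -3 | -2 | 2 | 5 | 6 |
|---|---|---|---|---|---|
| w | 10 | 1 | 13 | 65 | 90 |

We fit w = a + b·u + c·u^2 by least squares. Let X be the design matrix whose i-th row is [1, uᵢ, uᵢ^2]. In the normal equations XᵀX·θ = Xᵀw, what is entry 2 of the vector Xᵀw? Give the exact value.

Entry 2 ↔ basis u, so (Xᵀw)_{2} = Σᵢ (u)·wᵢ = (-3)·(10) + (-2)·(1) + (2)·(13) + (5)·(65) + (6)·(90) = 859.

859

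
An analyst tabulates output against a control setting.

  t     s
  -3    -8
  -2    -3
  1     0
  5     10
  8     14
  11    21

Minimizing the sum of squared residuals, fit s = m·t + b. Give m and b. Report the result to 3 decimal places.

m = 1.968, b = -0.894

Compute the Gram sums: Σt·t = 224, Σt = 20, Σ1 = 6.
Moment sums: Σt·s = 423, Σs = 34.
AᵀA·[m, b]ᵀ = Aᵀs becomes [[224, 20]; [20, 6]]·[m, b]ᵀ = [423, 34]ᵀ.
Eliminating b: 6·(row 1) − 20·(row 2) gives 944·m = 6·423 − 20·34 = 1858, so m = 929/472.
Then b = (34 − 20·(929/472))/6 = -211/236.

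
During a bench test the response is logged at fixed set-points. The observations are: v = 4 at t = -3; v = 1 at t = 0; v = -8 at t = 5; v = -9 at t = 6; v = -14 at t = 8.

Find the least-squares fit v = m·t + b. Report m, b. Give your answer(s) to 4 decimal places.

m = -1.6280, b = 0.0097

Forming XᵀX = [[134, 16]; [16, 5]] and Xᵀv = [-218, -26]ᵀ gives XᵀX·[m, b]ᵀ = Xᵀv.
Eliminating b: 5·(row 1) − 16·(row 2) gives 414·m = 5·(-218) − 16·(-26) = -674, so m = -337/207.
Then b = ((-26) − 16·(-337/207))/5 = 2/207.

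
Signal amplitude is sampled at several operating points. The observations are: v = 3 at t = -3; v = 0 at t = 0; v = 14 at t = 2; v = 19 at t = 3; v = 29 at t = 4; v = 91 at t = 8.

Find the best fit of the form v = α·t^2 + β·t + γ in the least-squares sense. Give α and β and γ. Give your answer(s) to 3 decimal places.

α = 1.043, β = 2.814, γ = 1.702

From the data, Σt^2·t^2 = 4530, Σt^2·t = 584, Σt^2 = 102, Σt·t = 102, Σt = 14, Σ1 = 6.
Right-hand side: Σt^2·v = 6542, Σt·v = 920, Σv = 156.
So XᵀX·[α, β, γ]ᵀ = Xᵀv: [[4530, 584, 102]; [584, 102, 14]; [102, 14, 6]]·[α, β, γ]ᵀ = [6542, 920, 156]ᵀ.
Inverting the 3×3 Gram matrix, [α, β, γ]ᵀ = [57998/55605, 52159/18535, 94651/55605]ᵀ.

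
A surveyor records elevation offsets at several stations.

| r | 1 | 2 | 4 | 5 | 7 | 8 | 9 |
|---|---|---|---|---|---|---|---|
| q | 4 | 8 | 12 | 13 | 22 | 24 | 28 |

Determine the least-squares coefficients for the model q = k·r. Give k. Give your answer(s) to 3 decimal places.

Sums needed: Σr·r = 240.
For Aᵀq: Σr·q = 731.
AᵀA·[k]ᵀ = Aᵀq becomes [[240]]·[k]ᵀ = [731]ᵀ.
Hence k = 731 / 240 ≈ 3.04583.

k = 3.046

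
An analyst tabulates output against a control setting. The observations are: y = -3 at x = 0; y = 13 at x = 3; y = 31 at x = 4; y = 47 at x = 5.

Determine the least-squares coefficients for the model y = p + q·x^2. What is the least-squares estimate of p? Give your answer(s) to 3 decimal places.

The normal equations are: 4·p + 50·q = 88;  50·p + 962·q = 1788.
Eliminating q: 962·(row 1) − 50·(row 2) gives 1348·p = 962·88 − 50·1788 = -4744, so p = -1186/337.
Then q = (1788 − 50·(-1186/337))/962 = 688/337.

p = -3.519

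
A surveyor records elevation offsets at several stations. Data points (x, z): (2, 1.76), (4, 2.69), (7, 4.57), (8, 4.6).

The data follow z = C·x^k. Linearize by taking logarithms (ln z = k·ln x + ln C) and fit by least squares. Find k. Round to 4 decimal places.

With ln zᵢ as the transformed response and ln xᵢ as the regressor:
Σln x = 6.1048, Σ(ln x)² = 10.5129, Σln z = 4.6004, Σln x·ln z = 7.8938.
Equations: 10.5129·k + 6.1048·ln C = 7.8938;  6.1048·k + 4·ln C = 4.6004.
Slope k = (n·Σln x·ln z − Σln x·Σln z)/(n·Σ(ln x)² − (Σln x)²) = (4·7.8938 − 6.1048·4.6004)/4.7831 = 0.72978; ln C = (Σln z − k·Σln x)/n = 0.03631.

k = 0.7298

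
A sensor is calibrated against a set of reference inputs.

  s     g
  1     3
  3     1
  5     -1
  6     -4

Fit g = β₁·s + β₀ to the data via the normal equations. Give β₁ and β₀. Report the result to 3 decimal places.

β₁ = -1.305, β₀ = 4.644

The normal system AᵀA·[β₁, β₀]ᵀ = Aᵀg is [[71, 15]; [15, 4]]·[β₁, β₀]ᵀ = [-23, -1]ᵀ.
Determinant 71·4 − 15² = 59.
β₁ = ((-23)·4 − 15·(-1))/59 = -77/59; β₀ = (71·(-1) − 15·(-23))/59 = 274/59.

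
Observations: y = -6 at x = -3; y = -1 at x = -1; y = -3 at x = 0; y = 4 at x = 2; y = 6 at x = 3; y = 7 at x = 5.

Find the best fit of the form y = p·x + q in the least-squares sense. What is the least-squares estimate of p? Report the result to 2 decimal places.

Sums needed: Σx·x = 48, Σx = 6, Σ1 = 6.
And Σx·y = 80, Σy = 7.
So AᵀA·[p, q]ᵀ = Aᵀy: [[48, 6]; [6, 6]]·[p, q]ᵀ = [80, 7]ᵀ.
Δ = 48·6 − 6² = 252.
p = (80·6 − 6·7)/252 = 73/42; q = (48·7 − 6·80)/252 = -4/7.

p = 1.74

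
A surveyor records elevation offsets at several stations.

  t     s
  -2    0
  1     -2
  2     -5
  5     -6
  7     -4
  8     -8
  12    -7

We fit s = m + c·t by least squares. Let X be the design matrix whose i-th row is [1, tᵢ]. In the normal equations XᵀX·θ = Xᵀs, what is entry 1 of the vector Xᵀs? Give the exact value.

Entry 1 ↔ basis 1, so (Xᵀs)_{1} = Σᵢ sᵢ = (1)·(0) + (1)·(-2) + (1)·(-5) + (1)·(-6) + (1)·(-4) + (1)·(-8) + (1)·(-7) = -32.

-32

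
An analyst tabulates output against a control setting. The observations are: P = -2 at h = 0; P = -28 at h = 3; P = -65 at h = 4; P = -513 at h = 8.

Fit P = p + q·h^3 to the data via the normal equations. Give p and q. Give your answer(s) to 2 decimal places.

p = -1.38, q = -1.00

The normal system MᵀM·[p, q]ᵀ = MᵀP is [[4, 603]; [603, 266969]]·[p, q]ᵀ = [-608, -267572]ᵀ.
Eliminating q: 266969·(row 1) − 603·(row 2) gives 704267·p = 266969·(-608) − 603·(-267572) = -971236, so p = -971236/704267.
Then q = ((-267572) − 603·(-971236/704267))/266969 = -703664/704267.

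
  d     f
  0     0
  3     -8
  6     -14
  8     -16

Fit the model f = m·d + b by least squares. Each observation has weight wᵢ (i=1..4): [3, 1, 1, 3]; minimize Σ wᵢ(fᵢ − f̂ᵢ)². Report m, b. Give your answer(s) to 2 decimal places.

m = -2.01, b = -0.44

The normal equations are: 237·m + 33·b = -492;  33·m + 8·b = -70.
Determinant 237·8 − 33² = 807.
m = ((-492)·8 − 33·(-70))/807 = -542/269; b = (237·(-70) − 33·(-492))/807 = -118/269.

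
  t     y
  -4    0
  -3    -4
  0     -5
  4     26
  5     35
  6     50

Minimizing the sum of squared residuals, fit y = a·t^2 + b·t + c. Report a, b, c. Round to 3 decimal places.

The normal equations are: 2514·a + 314·b + 102·c = 3055;  314·a + 102·b + 8·c = 591;  102·a + 8·b + 6·c = 102.
(Σt^2·t^2 = 2514, Σt^2·t = 314, Σt^2 = 102, Σt·t = 102, Σt = 8, Σ1 = 6, Σt^2·y = 3055, Σt·y = 591, Σy = 102.)
Inverting the 3×3 Gram matrix, [a, b, c]ᵀ = [29746/29667, 59881/19778, -121105/29667]ᵀ.

a = 1.003, b = 3.028, c = -4.082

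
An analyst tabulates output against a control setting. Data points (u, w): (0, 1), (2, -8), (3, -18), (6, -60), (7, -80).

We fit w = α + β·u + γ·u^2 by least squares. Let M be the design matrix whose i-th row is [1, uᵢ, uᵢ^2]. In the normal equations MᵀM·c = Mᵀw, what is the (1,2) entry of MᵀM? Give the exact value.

18

Row 1 ↔ basis 1, column 2 ↔ basis u, so (MᵀM)_{1,2} = Σᵢ u = (1)·(0) + (1)·(2) + (1)·(3) + (1)·(6) + (1)·(7) = 18.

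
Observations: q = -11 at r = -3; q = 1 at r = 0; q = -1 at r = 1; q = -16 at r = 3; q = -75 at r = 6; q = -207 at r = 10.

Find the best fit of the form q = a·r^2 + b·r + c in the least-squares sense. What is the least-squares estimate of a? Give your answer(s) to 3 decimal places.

a = -1.994

From the data, Σr^2·r^2 = 11459, Σr^2·r = 1217, Σr^2 = 155, Σr·r = 155, Σr = 17, Σ1 = 6.
For Mᵀq: Σr^2·q = -23644, Σr·q = -2536, Σq = -309.
Row-reducing yields a = -190789/95700, b = -98357/95700, c = 23237/7975.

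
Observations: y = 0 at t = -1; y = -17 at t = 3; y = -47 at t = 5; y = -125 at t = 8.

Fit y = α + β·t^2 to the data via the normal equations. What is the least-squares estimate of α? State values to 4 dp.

Forming MᵀM = [[4, 99]; [99, 4803]] and Mᵀy = [-189, -9328]ᵀ gives MᵀM·[α, β]ᵀ = Mᵀy.
Δ = 4·4803 − 99² = 9411.
α = ((-189)·4803 − 99·(-9328))/9411 = 5235/3137; β = (4·(-9328) − 99·(-189))/9411 = -18601/9411.

α = 1.6688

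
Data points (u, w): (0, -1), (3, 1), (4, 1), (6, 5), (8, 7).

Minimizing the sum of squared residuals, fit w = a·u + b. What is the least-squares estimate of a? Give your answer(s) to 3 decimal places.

a = 1.043

XᵀX·[a, b]ᵀ = Xᵀw reads: 125·a + 21·b = 93;  21·a + 5·b = 13.
(Σu·u = 125, Σu = 21, Σ1 = 5, Σu·w = 93, Σw = 13.)
Eliminating b: 5·(row 1) − 21·(row 2) gives 184·a = 5·93 − 21·13 = 192, so a = 24/23.
Then b = (13 − 21·(24/23))/5 = -41/23.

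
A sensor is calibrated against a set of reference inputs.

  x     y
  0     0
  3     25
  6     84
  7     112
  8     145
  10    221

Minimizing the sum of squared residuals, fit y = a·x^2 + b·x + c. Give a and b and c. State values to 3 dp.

Setting ∂/∂a … = 0 gives: 17874·a + 2098·b + 258·c = 40117;  2098·a + 258·b + 34·c = 4733;  258·a + 34·b + 6·c = 587.
Row-reducing yields a = 7243/3606, b = 2377/1202, c = 929/3606.

a = 2.009, b = 1.978, c = 0.258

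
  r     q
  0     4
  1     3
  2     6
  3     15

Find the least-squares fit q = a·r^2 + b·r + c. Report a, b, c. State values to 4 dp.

a = 2.5000, b = -3.9000, c = 4.1000

Setting ∂/∂a … = 0 gives: 98·a + 36·b + 14·c = 162;  36·a + 14·b + 6·c = 60;  14·a + 6·b + 4·c = 28.
(Σr^2·r^2 = 98, Σr^2·r = 36, Σr^2 = 14, Σr·r = 14, Σr = 6, Σ1 = 4, Σr^2·q = 162, Σr·q = 60, Σq = 28.)
Solving the 3×3 system (Gaussian elimination) gives a = 5/2, b = -39/10, c = 41/10.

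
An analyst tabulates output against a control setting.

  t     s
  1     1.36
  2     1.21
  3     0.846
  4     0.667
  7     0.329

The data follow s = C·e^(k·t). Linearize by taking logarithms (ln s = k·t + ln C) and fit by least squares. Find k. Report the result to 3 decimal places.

With ln sᵢ as the transformed response and tᵢ as the regressor:
Σt = 17.0000, Σ(t)² = 79.0000, Σln s = -1.1858, Σt·ln s = -9.2147.
Equations: 79.0000·k + 17.0000·ln C = -9.2147;  17.0000·k + 5·ln C = -1.1858.
Slope k = (n·Σt·ln s − Σt·Σln s)/(n·Σ(t)² − (Σt)²) = (5·-9.2147 − 17.0000·-1.1858)/106.0000 = -0.24448; ln C = (Σln s − k·Σt)/n = 0.59408.

k = -0.244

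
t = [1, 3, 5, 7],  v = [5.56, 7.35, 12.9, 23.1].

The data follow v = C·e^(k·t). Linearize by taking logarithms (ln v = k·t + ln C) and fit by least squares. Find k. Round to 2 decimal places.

With ln vᵢ as the transformed response and tᵢ as the regressor:
XᵀX = [[84.0000, 16.0000]; [16.0000, 4]], rhs = [42.4647, 9.4074]ᵀ  (here Σt = 16.0000, Σ(t)² = 84.0000, Σln v = 9.4074, Σt·ln v = 42.4647).
Solving (det = 80.0000): k = 0.24176, ln C = 1.38479.

k = 0.24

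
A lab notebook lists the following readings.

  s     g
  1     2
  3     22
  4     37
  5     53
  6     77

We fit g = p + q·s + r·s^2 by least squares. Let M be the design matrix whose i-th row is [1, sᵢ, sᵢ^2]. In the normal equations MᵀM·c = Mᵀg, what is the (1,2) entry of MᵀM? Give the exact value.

19

Row 1 ↔ basis 1, column 2 ↔ basis s, so (MᵀM)_{1,2} = Σᵢ s = (1)·(1) + (1)·(3) + (1)·(4) + (1)·(5) + (1)·(6) = 19.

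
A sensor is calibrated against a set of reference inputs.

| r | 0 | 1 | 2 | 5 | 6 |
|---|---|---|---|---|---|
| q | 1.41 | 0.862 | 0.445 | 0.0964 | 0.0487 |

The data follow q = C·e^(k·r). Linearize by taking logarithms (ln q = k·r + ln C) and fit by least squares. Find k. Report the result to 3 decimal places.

Linearized form: ln q = k·r + ln C. From the 5 transformed points,
Σr = 14.0000, Σ(r)² = 66.0000, Σln q = -5.9759, Σr·ln q = -31.5966.
Equations: 66.0000·k + 14.0000·ln C = -31.5966;  14.0000·k + 5·ln C = -5.9759.
Solving (det = 134.0000): k = -0.55463, ln C = 0.35777.

k = -0.555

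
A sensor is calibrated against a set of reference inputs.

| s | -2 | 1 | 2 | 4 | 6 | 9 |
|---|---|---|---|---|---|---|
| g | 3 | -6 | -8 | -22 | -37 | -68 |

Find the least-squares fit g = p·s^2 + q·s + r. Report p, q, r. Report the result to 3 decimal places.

p = -0.479, q = -3.089, r = -1.357

XᵀX·[p, q, r]ᵀ = Xᵀg reads: 8146·p + 1010·q + 142·r = -7218;  1010·p + 142·q + 20·r = -950;  142·p + 20·q + 6·r = -138.
(Σs^2·s^2 = 8146, Σs^2·s = 1010, Σs^2 = 142, Σs·s = 142, Σs = 20, Σ1 = 6, Σs^2·g = -7218, Σs·g = -950, Σg = -138.)
Inverting the 3×3 Gram matrix, [p, q, r]ᵀ = [-26063/54363, -167930/54363, -24586/18121]ᵀ.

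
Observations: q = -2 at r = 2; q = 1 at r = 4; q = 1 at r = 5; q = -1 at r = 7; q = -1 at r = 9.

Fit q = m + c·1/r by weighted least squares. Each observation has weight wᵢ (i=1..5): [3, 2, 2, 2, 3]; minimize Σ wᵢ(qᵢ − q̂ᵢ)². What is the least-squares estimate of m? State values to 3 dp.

Entries of AᵀWA: Σwᵢ·1 = 12, Σwᵢ·1/r = 317/105, Σwᵢ·1/r·1/r = 273293/264600.
Moment sums: Σwᵢ·q = -7, Σwᵢ·1/r·q = -571/210.
Δ = 12·(273293/264600) − (317/105)² = 1607/490.
m = ((-7)·(273293/264600) − (317/105)·(-571/210))/(1607/490) = 259033/867780; c = (12·(-571/210) − (317/105)·(-7))/(1607/490) = -16898/4821.

m = 0.299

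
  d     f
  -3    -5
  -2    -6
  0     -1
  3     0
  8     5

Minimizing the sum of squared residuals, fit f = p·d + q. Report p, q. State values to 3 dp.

Forming AᵀA = [[86, 6]; [6, 5]] and Aᵀf = [67, -7]ᵀ gives AᵀA·[p, q]ᵀ = Aᵀf.
det = 86·5 − 6² = 394.
p = (67·5 − 6·(-7))/394 = 377/394; q = (86·(-7) − 6·67)/394 = -502/197.

p = 0.957, q = -2.548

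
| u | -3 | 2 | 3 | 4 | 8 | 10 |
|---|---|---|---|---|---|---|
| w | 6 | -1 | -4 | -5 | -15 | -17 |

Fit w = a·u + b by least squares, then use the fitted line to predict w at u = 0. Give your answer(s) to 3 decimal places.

ŵ = 1.472

From the data, Σu·u = 202, Σu = 24, Σ1 = 6.
Right-hand side: Σu·w = -342, Σw = -36.
det = 202·6 − 24² = 636.
a = ((-342)·6 − 24·(-36))/636 = -99/53; b = (202·(-36) − 24·(-342))/636 = 78/53.
At u = 0: ŵ = (-99/53)·(0) + (78/53)·(1) = 78/53.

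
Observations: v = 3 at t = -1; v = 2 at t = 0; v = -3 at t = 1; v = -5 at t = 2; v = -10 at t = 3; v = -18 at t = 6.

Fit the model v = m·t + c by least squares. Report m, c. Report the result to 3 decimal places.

m = -3.151, c = 0.611

Compute the Gram sums: Σt·t = 51, Σt = 11, Σ1 = 6.
Moment sums: Σt·v = -154, Σv = -31.
Normal equations: [[51, 11]; [11, 6]]·[m, c]ᵀ = [-154, -31]ᵀ.
det = 51·6 − 11² = 185.
m = ((-154)·6 − 11·(-31))/185 = -583/185; c = (51·(-31) − 11·(-154))/185 = 113/185.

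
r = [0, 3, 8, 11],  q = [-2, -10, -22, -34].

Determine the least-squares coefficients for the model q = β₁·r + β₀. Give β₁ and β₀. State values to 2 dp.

β₁ = -2.82, β₀ = -1.48

From the data, Σr·r = 194, Σr = 22, Σ1 = 4.
And Σr·q = -580, Σq = -68.
Normal equations: [[194, 22]; [22, 4]]·[β₁, β₀]ᵀ = [-580, -68]ᵀ.
Determinant 194·4 − 22² = 292.
β₁ = ((-580)·4 − 22·(-68))/292 = -206/73; β₀ = (194·(-68) − 22·(-580))/292 = -108/73.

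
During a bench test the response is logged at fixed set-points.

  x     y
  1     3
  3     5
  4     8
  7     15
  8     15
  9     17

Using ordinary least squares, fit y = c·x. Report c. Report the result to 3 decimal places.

Setting ∂/∂c … = 0 gives: 220·c = 428.
Hence c = 428 / 220 ≈ 1.94545.

c = 1.945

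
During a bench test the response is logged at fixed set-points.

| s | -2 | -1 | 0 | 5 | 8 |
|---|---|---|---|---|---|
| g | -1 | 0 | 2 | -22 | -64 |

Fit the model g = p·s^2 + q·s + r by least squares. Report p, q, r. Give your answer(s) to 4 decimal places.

p = -1.0613, q = 0.2294, r = 2.4938

With design matrix X, XᵀX = [[4738, 628, 94]; [628, 94, 10]; [94, 10, 5]] and Xᵀg = [-4650, -620, -85]ᵀ.
Inverting the 3×3 Gram matrix, [p, q, r]ᵀ = [-34810/32799, 7525/32799, 27265/10933]ᵀ.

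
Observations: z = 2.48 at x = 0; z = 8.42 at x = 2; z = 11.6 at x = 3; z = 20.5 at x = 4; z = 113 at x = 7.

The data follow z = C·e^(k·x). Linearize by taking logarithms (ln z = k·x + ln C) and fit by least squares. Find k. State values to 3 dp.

Taking logs, ln z = k·x + ln C, so regress ln z on x.
Σx = 16.0000, Σ(x)² = 78.0000, Σln z = 13.2377, Σx·ln z = 56.7876.
Equations: 78.0000·k + 16.0000·ln C = 56.7876;  16.0000·k + 5·ln C = 13.2377.
Δ = 78.0000·5 − (16.0000)² = 134.0000; k = (56.7876·5 − 16.0000·13.2377)/134.0000 = 0.53832, ln C = (78.0000·13.2377 − 16.0000·56.7876)/134.0000 = 0.92490.

k = 0.538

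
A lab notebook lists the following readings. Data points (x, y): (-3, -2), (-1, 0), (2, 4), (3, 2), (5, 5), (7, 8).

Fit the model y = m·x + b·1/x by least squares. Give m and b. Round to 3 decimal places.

m = 1.082, b = -0.664

Entries of AᵀA: Σx·x = 97, Σx·1/x = 6, Σ1/x·1/x = 67589/44100.
Right-hand side: Σx·y = 101, Σ1/x·y = 115/21.
Normal equations: [[97, 6]; [6, 67589/44100]]·[m, b]ᵀ = [101, 115/21]ᵀ.
det = 97·(67589/44100) − 6² = 4968533/44100.
m = (101·(67589/44100) − 6·(115/21))/(4968533/44100) = 5377489/4968533; b = (97·(115/21) − 6·101)/(4968533/44100) = -3299100/4968533.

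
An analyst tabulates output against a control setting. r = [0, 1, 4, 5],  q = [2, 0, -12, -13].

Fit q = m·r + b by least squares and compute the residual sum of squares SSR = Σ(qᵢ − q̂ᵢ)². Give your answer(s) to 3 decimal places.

The normal equations are: 42·m + 10·b = -113;  10·m + 4·b = -23.
(Σr·r = 42, Σr = 10, Σ1 = 4, Σr·q = -113, Σq = -23.)
Eliminating b: 4·(row 1) − 10·(row 2) gives 68·m = 4·(-113) − 10·(-23) = -222, so m = -111/34.
Then b = ((-23) − 10·(-111/34))/4 = 41/17.
Residuals: -7/17, 29/34, -23/17, 31/34; SSR = 121/34.

SSR = 3.559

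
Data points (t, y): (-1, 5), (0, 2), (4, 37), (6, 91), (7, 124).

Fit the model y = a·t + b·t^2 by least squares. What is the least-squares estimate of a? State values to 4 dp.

With design matrix X, XᵀX = [[102, 622]; [622, 3954]] and Xᵀy = [1557, 9949]ᵀ.
det = 102·3954 − 622² = 16424.
a = (1557·3954 − 622·9949)/16424 = -7975/4106; b = (102·9949 − 622·1557)/16424 = 5793/2053.

a = -1.9423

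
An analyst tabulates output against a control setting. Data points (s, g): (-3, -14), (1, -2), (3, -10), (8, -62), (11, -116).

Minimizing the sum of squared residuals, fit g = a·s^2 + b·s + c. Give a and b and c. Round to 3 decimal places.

a = -1.001, b = 0.669, c = -2.638

With design matrix A, AᵀA = [[18900, 1844, 204]; [1844, 204, 20]; [204, 20, 5]] and Aᵀg = [-18222, -1762, -204]ᵀ.
Row-reducing yields a = -39838/39803, b = 53223/79606, c = -105018/39803.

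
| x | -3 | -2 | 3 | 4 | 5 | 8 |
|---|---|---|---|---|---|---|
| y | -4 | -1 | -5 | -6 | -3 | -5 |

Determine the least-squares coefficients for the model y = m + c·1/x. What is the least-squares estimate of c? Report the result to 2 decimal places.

Sums needed: Σ1 = 6, Σ1/x = 3/40, Σ1/x·1/x = 8501/14400.
And Σy = -24, Σ1/x·y = -307/120.
Determinant 6·(8501/14400) − (3/40)² = 679/192.
m = ((-24)·(8501/14400) − (3/40)·(-307/120))/(679/192) = -67087/16975; c = (6·(-307/120) − (3/40)·(-24))/(679/192) = -13008/3395.

c = -3.83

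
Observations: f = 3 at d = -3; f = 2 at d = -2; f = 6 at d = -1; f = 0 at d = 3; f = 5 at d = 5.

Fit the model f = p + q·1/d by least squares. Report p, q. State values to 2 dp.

Normal-equation sums: Σ1 = 5, Σ1/d = -13/10, Σ1/d·1/d = 1361/900.
For Aᵀf: Σf = 16, Σ1/d·f = -7.
Normal equations: [[5, -13/10]; [-13/10, 1361/900]]·[p, q]ᵀ = [16, -7]ᵀ.
det = 5·(1361/900) − (-13/10)² = 1321/225.
p = (16·(1361/900) − (-13/10)·(-7))/(1321/225) = 6793/2642; q = (5·(-7) − (-13/10)·16)/(1321/225) = -3195/1321.

p = 2.57, q = -2.42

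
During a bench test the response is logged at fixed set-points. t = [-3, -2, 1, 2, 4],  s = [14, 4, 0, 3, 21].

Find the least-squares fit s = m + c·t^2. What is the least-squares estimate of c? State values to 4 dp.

c = 1.4726

Entries of AᵀA: Σ1 = 5, Σt^2 = 34, Σt^2·t^2 = 370.
Moment sums: Σs = 42, Σt^2·s = 490.
Normal equations: [[5, 34]; [34, 370]]·[m, c]ᵀ = [42, 490]ᵀ.
Eliminating c: 370·(row 1) − 34·(row 2) gives 694·m = 370·42 − 34·490 = -1120, so m = -560/347.
Then c = (490 − 34·(-560/347))/370 = 511/347.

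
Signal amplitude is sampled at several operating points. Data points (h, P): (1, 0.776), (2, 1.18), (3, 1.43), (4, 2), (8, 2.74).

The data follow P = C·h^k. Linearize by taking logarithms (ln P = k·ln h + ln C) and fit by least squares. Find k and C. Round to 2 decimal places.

k = 0.62, C = 0.77

With ln Pᵢ as the transformed response and ln hᵢ as the regressor:
AᵀA = [[7.9333, 5.2575]; [5.2575, 5]], rhs = [3.5646, 1.9707]ᵀ  (here Σln h = 5.2575, Σ(ln h)² = 7.9333, Σln P = 1.9707, Σln h·ln P = 3.5646).
Δ = 7.9333·5 − (5.2575)² = 12.0252; k = (3.5646·5 − 5.2575·1.9707)/12.0252 = 0.62052, ln C = (7.9333·1.9707 − 5.2575·3.5646)/12.0252 = -0.25834, so C = exp(-0.25834) = 0.77233.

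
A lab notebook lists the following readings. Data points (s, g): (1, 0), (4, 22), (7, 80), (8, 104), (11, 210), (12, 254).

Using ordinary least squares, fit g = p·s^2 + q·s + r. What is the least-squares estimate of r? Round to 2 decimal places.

The normal system MᵀM·[p, q, r]ᵀ = Mᵀg is [[42131, 3979, 395]; [3979, 395, 43]; [395, 43, 6]]·[p, q, r]ᵀ = [72914, 6838, 670]ᵀ.
Solving the 3×3 system (Gaussian elimination) gives p = 81621/41030, q = -117049/41030, r = 23576/20515.

r = 1.15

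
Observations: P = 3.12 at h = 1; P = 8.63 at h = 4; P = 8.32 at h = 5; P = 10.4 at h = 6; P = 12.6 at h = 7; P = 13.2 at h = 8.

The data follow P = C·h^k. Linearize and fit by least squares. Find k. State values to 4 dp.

Linearized form: ln P = k·ln h + ln C. From the 6 transformed points,
Σln h = 8.8128, Σ(ln h)² = 15.8331, Σln P = 12.8675, Σln h·ln P = 20.8894.
Equations: 15.8331·k + 8.8128·ln C = 20.8894;  8.8128·k + 6·ln C = 12.8675.
Δ = 15.8331·6 − (8.8128)² = 17.3327; k = (20.8894·6 − 8.8128·12.8675)/17.3327 = 0.68872, ln C = (15.8331·12.8675 − 8.8128·20.8894)/17.3327 = 1.13298.

k = 0.6887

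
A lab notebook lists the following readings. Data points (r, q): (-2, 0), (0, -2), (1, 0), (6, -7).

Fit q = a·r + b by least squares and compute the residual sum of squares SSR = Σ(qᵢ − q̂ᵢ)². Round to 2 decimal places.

The normal system MᵀM·[a, b]ᵀ = Mᵀq is [[41, 5]; [5, 4]]·[a, b]ᵀ = [-42, -9]ᵀ.
Determinant 41·4 − 5² = 139.
a = ((-42)·4 − 5·(-9))/139 = -123/139; b = (41·(-9) − 5·(-42))/139 = -159/139.
Residuals: -87/139, -119/139, 282/139, -76/139; SSR = 770/139.

SSR = 5.54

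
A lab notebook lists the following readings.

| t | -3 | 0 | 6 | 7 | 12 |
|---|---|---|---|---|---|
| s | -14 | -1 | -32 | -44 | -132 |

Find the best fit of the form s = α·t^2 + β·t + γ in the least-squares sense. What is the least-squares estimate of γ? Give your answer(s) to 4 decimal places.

Normal-equation sums: Σt^2·t^2 = 24514, Σt^2·t = 2260, Σt^2 = 238, Σt·t = 238, Σt = 22, Σ1 = 5.
For Aᵀs: Σt^2·s = -22442, Σt·s = -2042, Σs = -223.
Normal equations: [[24514, 2260, 238]; [2260, 238, 22]; [238, 22, 5]]·[α, β, γ]ᵀ = [-22442, -2042, -223]ᵀ.
Inverting the 3×3 Gram matrix, [α, β, γ]ᵀ = [-159776/162861, 148820/162861, -104357/54287]ᵀ.

γ = -1.9223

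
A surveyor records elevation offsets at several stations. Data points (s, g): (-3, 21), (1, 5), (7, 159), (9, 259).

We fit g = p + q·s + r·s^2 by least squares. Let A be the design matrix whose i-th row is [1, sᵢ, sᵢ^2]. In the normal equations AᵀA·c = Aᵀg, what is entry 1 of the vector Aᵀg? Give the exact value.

444

Entry 1 ↔ basis 1, so (Aᵀg)_{1} = Σᵢ gᵢ = (1)·(21) + (1)·(5) + (1)·(159) + (1)·(259) = 444.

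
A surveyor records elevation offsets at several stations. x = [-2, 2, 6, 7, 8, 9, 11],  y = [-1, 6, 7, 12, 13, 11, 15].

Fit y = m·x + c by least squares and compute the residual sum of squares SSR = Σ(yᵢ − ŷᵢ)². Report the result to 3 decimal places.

SSR = 15.444

From the data, Σx·x = 359, Σx = 41, Σ1 = 7.
And Σx·y = 508, Σy = 63.
AᵀA·[m, c]ᵀ = Aᵀy becomes [[359, 41]; [41, 7]]·[m, c]ᵀ = [508, 63]ᵀ.
Δ = 359·7 − 41² = 832.
m = (508·7 − 41·63)/832 = 973/832; c = (359·63 − 41·508)/832 = 1789/832.
Residuals: -675/832, 1257/832, -1803/832, 173/104, 1243/832, -697/416, -3/208; SSR = 12849/832.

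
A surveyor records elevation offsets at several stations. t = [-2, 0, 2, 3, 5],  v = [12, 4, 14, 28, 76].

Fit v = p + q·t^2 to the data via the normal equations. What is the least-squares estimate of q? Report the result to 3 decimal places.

Setting ∂/∂p … = 0 gives: 5·p + 42·q = 134;  42·p + 738·q = 2256.
Determinant 5·738 − 42² = 1926.
p = (134·738 − 42·2256)/1926 = 230/107; q = (5·2256 − 42·134)/1926 = 314/107.

q = 2.935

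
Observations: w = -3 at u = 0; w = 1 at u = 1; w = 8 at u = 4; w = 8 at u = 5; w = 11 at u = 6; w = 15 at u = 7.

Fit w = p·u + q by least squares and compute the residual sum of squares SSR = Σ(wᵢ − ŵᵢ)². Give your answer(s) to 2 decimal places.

The normal equations are: 127·p + 23·q = 244;  23·p + 6·q = 40.
det = 127·6 − 23² = 233.
p = (244·6 − 23·40)/233 = 544/233; q = (127·40 − 23·244)/233 = -532/233.
Residuals: -167/233, 221/233, 220/233, -324/233, -169/233, 219/233; SSR = 1316/233.

SSR = 5.65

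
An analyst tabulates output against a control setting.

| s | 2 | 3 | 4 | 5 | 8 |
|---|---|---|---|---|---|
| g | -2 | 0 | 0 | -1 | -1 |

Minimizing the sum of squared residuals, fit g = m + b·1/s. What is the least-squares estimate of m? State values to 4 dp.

The normal equations are: 5·m + (169/120)·b = -4;  (169/120)·m + (6901/14400)·b = -53/40.
Eliminating b: (6901/14400)·(row 1) − (169/120)·(row 2) gives (743/1800)·m = (6901/14400)·(-4) − (169/120)·(-53/40) = -733/14400, so m = -733/5944.
Then b = ((-53/40) − (169/120)·(-733/5944))/(6901/14400) = -1785/743.

m = -0.1233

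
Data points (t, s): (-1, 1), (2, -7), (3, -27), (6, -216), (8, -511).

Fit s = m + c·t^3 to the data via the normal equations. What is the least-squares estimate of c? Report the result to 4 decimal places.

Compute the Gram sums: Σ1 = 5, Σt^3 = 762, Σt^3·t^3 = 309594.
Right-hand side: Σs = -760, Σt^3·s = -309074.
Δ = 5·309594 − 762² = 967326.
m = ((-760)·309594 − 762·(-309074))/967326 = 37158/161221; c = (5·(-309074) − 762·(-760))/967326 = -483125/483663.

c = -0.9989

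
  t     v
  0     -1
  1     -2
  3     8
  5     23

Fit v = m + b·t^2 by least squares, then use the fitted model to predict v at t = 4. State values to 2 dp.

v̂ = 14.24

Entries of AᵀA: Σ1 = 4, Σt^2 = 35, Σt^2·t^2 = 707.
Right-hand side: Σv = 28, Σt^2·v = 645.
Normal equations: [[4, 35]; [35, 707]]·[m, b]ᵀ = [28, 645]ᵀ.
Determinant 4·707 − 35² = 1603.
m = (28·707 − 35·645)/1603 = -397/229; b = (4·645 − 35·28)/1603 = 1600/1603.
At t = 4: v̂ = (-397/229)·(1) + (1600/1603)·(16) = 22821/1603.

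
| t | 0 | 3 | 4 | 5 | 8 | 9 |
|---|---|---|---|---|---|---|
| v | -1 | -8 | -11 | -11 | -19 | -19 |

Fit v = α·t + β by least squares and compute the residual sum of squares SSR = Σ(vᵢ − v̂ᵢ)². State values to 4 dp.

SSR = 4.6869

Sums needed: Σt·t = 195, Σt = 29, Σ1 = 6.
Moment sums: Σt·v = -446, Σv = -69.
Eliminating β: 6·(row 1) − 29·(row 2) gives 329·α = 6·(-446) − 29·(-69) = -675, so α = -675/329.
Then β = ((-69) − 29·(-675/329))/6 = -521/329.
Residuals: 192/329, -86/329, -398/329, 277/329, -330/329, 345/329; SSR = 1542/329.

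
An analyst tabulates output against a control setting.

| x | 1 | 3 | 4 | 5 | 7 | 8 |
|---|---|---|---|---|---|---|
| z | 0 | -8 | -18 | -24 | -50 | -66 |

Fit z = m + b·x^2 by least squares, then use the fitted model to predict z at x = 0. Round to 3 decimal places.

ẑ = 0.762

From the data, Σ1 = 6, Σx^2 = 164, Σx^2·x^2 = 7460.
Moment sums: Σz = -166, Σx^2·z = -7634.
MᵀM·[m, b]ᵀ = Mᵀz becomes [[6, 164]; [164, 7460]]·[m, b]ᵀ = [-166, -7634]ᵀ.
Determinant 6·7460 − 164² = 17864.
m = ((-166)·7460 − 164·(-7634))/17864 = 1702/2233; b = (6·(-7634) − 164·(-166))/17864 = -4645/4466.
At x = 0: ẑ = (1702/2233)·(1) + (-4645/4466)·(0) = 1702/2233.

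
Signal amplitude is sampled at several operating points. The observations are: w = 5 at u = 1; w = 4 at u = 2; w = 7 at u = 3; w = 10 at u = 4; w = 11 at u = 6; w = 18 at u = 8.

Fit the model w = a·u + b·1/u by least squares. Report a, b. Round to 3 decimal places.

a = 2.076, b = 2.360

Setting ∂/∂a … = 0 gives: 130·a + 6·b = 284;  6·a + (845/576)·b = 191/12.
(Σu·u = 130, Σu·1/u = 6, Σ1/u·1/u = 845/576, Σu·w = 284, Σ1/u·w = 191/12.)
det = 130·(845/576) − 6² = 44557/288.
a = (284·(845/576) − 6·(191/12))/(44557/288) = 92486/44557; b = (130·(191/12) − 6·284)/(44557/288) = 105168/44557.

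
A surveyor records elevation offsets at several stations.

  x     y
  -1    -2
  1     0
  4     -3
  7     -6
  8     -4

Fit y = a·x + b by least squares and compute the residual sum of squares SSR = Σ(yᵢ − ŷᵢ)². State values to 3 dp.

Normal-equation sums: Σx·x = 131, Σx = 19, Σ1 = 5.
Right-hand side: Σx·y = -84, Σy = -15.
AᵀA·[a, b]ᵀ = Aᵀy becomes [[131, 19]; [19, 5]]·[a, b]ᵀ = [-84, -15]ᵀ.
Eliminating b: 5·(row 1) − 19·(row 2) gives 294·a = 5·(-84) − 19·(-15) = -135, so a = -45/98.
Then b = ((-15) − 19·(-45/98))/5 = -123/98.
Residuals: -59/49, 12/7, 9/98, -75/49, 13/14; SSR = 745/98.

SSR = 7.602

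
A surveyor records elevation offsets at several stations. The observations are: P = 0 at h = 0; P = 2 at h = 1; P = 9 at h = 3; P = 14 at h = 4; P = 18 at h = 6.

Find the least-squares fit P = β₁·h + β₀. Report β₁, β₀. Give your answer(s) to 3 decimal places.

The normal system XᵀX·[β₁, β₀]ᵀ = XᵀP is [[62, 14]; [14, 5]]·[β₁, β₀]ᵀ = [193, 43]ᵀ.
Determinant 62·5 − 14² = 114.
β₁ = (193·5 − 14·43)/114 = 121/38; β₀ = (62·43 − 14·193)/114 = -6/19.

β₁ = 3.184, β₀ = -0.316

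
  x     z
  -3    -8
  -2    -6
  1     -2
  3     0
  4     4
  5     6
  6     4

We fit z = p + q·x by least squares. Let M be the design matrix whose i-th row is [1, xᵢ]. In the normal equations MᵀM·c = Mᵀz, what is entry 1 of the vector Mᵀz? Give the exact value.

Entry 1 ↔ basis 1, so (Mᵀz)_{1} = Σᵢ zᵢ = (1)·(-8) + (1)·(-6) + (1)·(-2) + (1)·(0) + (1)·(4) + (1)·(6) + (1)·(4) = -2.

-2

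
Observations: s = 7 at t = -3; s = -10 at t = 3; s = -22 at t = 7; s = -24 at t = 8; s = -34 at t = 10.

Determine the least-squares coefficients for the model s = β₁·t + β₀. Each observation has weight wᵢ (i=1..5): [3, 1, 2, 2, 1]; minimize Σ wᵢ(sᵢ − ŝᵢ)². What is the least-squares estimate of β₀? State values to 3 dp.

From the data, Σwᵢ·t·t = 362, Σwᵢ·t = 34, Σwᵢ·1 = 9.
For XᵀWs: Σwᵢ·t·s = -1125, Σwᵢ·s = -115.
XᵀWX·[β₁, β₀]ᵀ = XᵀWs becomes [[362, 34]; [34, 9]]·[β₁, β₀]ᵀ = [-1125, -115]ᵀ.
Δ = 362·9 − 34² = 2102.
β₁ = ((-1125)·9 − 34·(-115))/2102 = -6215/2102; β₀ = (362·(-115) − 34·(-1125))/2102 = -1690/1051.

β₀ = -1.608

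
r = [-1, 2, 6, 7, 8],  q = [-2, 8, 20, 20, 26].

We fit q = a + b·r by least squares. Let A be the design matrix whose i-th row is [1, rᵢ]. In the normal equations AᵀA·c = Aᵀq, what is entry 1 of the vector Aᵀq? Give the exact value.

Entry 1 ↔ basis 1, so (Aᵀq)_{1} = Σᵢ qᵢ = (1)·(-2) + (1)·(8) + (1)·(20) + (1)·(20) + (1)·(26) = 72.

72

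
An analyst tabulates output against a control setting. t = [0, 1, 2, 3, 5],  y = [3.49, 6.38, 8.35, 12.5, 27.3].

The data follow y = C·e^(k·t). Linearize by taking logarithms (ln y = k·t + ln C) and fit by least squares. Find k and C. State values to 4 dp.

k = 0.3974, C = 3.8086

Let Y = ln y. Fitting Y = k·t + ln C by least squares:
XᵀX = [[39.0000, 11.0000]; [11.0000, 5]], rhs = [30.2093, 11.0579]ᵀ  (here Σt = 11.0000, Σ(t)² = 39.0000, Σln y = 11.0579, Σt·ln y = 30.2093).
Slope k = (n·Σt·ln y − Σt·Σln y)/(n·Σ(t)² − (Σt)²) = (5·30.2093 − 11.0000·11.0579)/74.0000 = 0.39742; ln C = (Σln y − k·Σt)/n = 1.33726, so C = exp(1.33726) = 3.80861.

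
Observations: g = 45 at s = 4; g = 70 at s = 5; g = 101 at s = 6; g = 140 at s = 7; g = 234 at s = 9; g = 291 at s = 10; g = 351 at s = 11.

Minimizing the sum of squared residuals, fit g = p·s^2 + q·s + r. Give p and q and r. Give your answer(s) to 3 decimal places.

p = 3.030, q = -1.527, r = 2.068

The normal equations are: 35780·p + 3808·q + 428·r = 103491;  3808·p + 428·q + 52·r = 10993;  428·p + 52·q + 7·r = 1232.
(Σs^2·s^2 = 35780, Σs^2·s = 3808, Σs^2 = 428, Σs·s = 428, Σs = 52, Σ1 = 7, Σs^2·g = 103491, Σs·g = 10993, Σg = 1232.)
Solving the 3×3 system (Gaussian elimination) gives p = 30799/10164, q = -1411/924, r = 1752/847.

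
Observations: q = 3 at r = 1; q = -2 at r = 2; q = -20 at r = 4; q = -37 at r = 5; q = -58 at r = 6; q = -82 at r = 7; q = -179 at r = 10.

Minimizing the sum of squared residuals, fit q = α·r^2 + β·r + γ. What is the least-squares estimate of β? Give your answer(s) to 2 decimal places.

The normal system MᵀM·[α, β, γ]ᵀ = Mᵀq is [[14595, 1757, 231]; [1757, 231, 35]; [231, 35, 7]]·[α, β, γ]ᵀ = [-25256, -2978, -375]ᵀ.
Inverting the 3×3 Gram matrix, [α, β, γ]ᵀ = [-45/22, 353/154, 190/77]ᵀ.

β = 2.29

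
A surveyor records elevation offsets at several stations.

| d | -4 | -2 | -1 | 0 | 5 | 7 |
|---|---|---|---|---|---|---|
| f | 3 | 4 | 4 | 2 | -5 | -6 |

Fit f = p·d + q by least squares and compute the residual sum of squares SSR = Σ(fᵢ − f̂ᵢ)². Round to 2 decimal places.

Entries of MᵀM: Σd·d = 95, Σd = 5, Σ1 = 6.
And Σd·f = -91, Σf = 2.
So MᵀM·[p, q]ᵀ = Mᵀf: [[95, 5]; [5, 6]]·[p, q]ᵀ = [-91, 2]ᵀ.
Determinant 95·6 − 5² = 545.
p = ((-91)·6 − 5·2)/545 = -556/545; q = (95·2 − 5·(-91))/545 = 129/109.
Residuals: -1234/545, 423/545, 979/545, 89/109, -118/109, -23/545; SSR = 5884/545.

SSR = 10.80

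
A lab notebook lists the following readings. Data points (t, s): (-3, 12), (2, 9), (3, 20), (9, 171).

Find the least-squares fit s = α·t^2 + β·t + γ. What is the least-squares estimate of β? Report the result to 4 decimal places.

Entries of MᵀM: Σt^2·t^2 = 6739, Σt^2·t = 737, Σt^2 = 103, Σt·t = 103, Σt = 11, Σ1 = 4.
Right-hand side: Σt^2·s = 14175, Σt·s = 1581, Σs = 212.
MᵀM·[α, β, γ]ᵀ = Mᵀs becomes [[6739, 737, 103]; [737, 103, 11]; [103, 11, 4]]·[α, β, γ]ᵀ = [14175, 1581, 212]ᵀ.
Inverting the 3×3 Gram matrix, [α, β, γ]ᵀ = [40277/20316, 27487/20316, -17987/10158]ᵀ.

β = 1.3530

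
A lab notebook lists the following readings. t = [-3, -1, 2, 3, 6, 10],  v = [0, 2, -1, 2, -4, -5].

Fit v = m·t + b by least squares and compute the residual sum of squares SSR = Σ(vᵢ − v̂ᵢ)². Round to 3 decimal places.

SSR = 16.707

Compute the Gram sums: Σt·t = 159, Σt = 17, Σ1 = 6.
Moment sums: Σt·v = -72, Σv = -6.
Normal equations: [[159, 17]; [17, 6]]·[m, b]ᵀ = [-72, -6]ᵀ.
Eliminating b: 6·(row 1) − 17·(row 2) gives 665·m = 6·(-72) − 17·(-6) = -330, so m = -66/133.
Then b = ((-6) − 17·(-66/133))/6 = 54/133.
Residuals: -36/19, 146/133, -55/133, 410/133, -10/7, -59/133; SSR = 2222/133.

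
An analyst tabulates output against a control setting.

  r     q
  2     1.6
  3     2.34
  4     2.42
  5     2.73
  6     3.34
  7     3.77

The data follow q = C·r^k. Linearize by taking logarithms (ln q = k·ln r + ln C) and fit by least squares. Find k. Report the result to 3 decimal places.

k = 0.634

With ln qᵢ as the transformed response and ln rᵢ as the regressor:
XᵀX = [[13.1965, 8.5252]; [8.5252, 6]], rhs = [8.8445, 5.7413]ᵀ  (here Σln r = 8.5252, Σ(ln r)² = 13.1965, Σln q = 5.7413, Σln r·ln q = 8.8445).
Slope k = (n·Σln r·ln q − Σln r·Σln q)/(n·Σ(ln r)² − (Σln r)²) = (6·8.8445 − 8.5252·5.7413)/6.5005 = 0.63404; ln C = (Σln q − k·Σln r)/n = 0.05599.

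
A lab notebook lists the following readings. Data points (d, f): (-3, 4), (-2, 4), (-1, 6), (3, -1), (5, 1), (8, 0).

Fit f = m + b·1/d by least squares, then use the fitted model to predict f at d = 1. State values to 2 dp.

Setting ∂/∂m … = 0 gives: 6·m + (-47/40)·b = 14;  (-47/40)·m + (22001/14400)·b = -142/15.
(Σ1 = 6, Σ1/d = -47/40, Σ1/d·1/d = 22001/14400, Σf = 14, Σ1/d·f = -142/15.)
Determinant 6·(22001/14400) − (-47/40)² = 1495/192.
m = (14·(22001/14400) − (-47/40)·(-142/15))/(1495/192) = 147838/112125; b = (6·(-142/15) − (-47/40)·14)/(1495/192) = -38736/7475.
At d = 1: f̂ = (147838/112125)·(1) + (-38736/7475)·(1) = -433202/112125.

f̂ = -3.86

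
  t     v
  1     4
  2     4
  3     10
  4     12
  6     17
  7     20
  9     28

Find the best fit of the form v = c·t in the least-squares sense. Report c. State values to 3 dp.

Normal-equation sums: Σt·t = 196.
Right-hand side: Σt·v = 584.
c = 584/196 = 2.97959.

c = 2.980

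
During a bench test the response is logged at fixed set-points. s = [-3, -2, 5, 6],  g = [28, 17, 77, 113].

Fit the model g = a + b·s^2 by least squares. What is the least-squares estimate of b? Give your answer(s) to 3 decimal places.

The normal equations are: 4·a + 74·b = 235;  74·a + 2018·b = 6313.
Δ = 4·2018 − 74² = 2596.
a = (235·2018 − 74·6313)/2596 = 1767/649; b = (4·6313 − 74·235)/2596 = 3931/1298.

b = 3.029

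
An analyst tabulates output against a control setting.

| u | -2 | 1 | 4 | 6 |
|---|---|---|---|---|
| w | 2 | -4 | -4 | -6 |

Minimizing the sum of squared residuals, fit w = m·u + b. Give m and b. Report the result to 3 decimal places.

m = -0.898, b = -0.980

The normal system MᵀM·[m, b]ᵀ = Mᵀw is [[57, 9]; [9, 4]]·[m, b]ᵀ = [-60, -12]ᵀ.
Determinant 57·4 − 9² = 147.
m = ((-60)·4 − 9·(-12))/147 = -44/49; b = (57·(-12) − 9·(-60))/147 = -48/49.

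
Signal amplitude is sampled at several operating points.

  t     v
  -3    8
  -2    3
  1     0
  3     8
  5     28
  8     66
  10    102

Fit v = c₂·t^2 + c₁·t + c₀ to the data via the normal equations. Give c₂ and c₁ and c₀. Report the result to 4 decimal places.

Compute the Gram sums: Σt^2·t^2 = 14900, Σt^2·t = 1630, Σt^2 = 212, Σt·t = 212, Σt = 22, Σ1 = 7.
Right-hand side: Σt^2·v = 15280, Σt·v = 1682, Σv = 215.
Solving the 3×3 system (Gaussian elimination) gives c₂ = 165014/164851, c₁ = 48026/164851, c₀ = -85225/164851.

c₂ = 1.0010, c₁ = 0.2913, c₀ = -0.5170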